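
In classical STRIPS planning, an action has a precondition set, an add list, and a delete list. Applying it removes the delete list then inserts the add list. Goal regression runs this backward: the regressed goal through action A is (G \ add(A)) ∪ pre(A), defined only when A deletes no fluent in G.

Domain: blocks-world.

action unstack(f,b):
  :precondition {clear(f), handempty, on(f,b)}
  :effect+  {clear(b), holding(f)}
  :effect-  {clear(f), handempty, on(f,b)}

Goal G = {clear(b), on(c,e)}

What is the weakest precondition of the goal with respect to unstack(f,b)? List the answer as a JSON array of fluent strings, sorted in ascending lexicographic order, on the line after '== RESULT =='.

Compute (G \ add) ∪ pre:
  G ∩ del = {}  (empty — regression defined)
  G \ add = {clear(b), on(c,e)} \ {clear(b), holding(f)} = {on(c,e)}
  ∪ pre   = {on(c,e)} ∪ {clear(f), handempty, on(f,b)}
          = {clear(f), handempty, on(c,e), on(f,b)}

== RESULT ==
["clear(f)", "handempty", "on(c,e)", "on(f,b)"]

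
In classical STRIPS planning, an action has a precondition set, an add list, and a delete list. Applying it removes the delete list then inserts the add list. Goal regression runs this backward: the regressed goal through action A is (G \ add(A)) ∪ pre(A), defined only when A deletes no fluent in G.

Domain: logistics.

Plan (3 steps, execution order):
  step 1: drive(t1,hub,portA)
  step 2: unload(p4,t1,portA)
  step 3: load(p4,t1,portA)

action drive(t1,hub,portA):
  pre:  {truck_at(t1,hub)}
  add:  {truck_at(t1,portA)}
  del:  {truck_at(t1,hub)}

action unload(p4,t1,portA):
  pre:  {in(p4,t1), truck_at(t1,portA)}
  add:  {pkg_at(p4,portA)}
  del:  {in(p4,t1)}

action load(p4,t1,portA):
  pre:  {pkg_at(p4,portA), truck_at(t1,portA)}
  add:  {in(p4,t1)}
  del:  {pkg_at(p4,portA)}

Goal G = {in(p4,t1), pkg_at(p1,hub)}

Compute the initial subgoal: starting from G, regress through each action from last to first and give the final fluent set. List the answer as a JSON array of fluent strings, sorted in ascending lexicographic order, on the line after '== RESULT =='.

Work backward from the goal:
  through step 3 (load(p4,t1,portA)): drop {in(p4,t1)}, keep {pkg_at(p1,hub)}, require {pkg_at(p4,portA), truck_at(t1,portA)}
    → {pkg_at(p1,hub), pkg_at(p4,portA), truck_at(t1,portA)}
  through step 2 (unload(p4,t1,portA)): drop {pkg_at(p4,portA)}, keep {pkg_at(p1,hub), truck_at(t1,portA)}, require {in(p4,t1), truck_at(t1,portA)}
    → {in(p4,t1), pkg_at(p1,hub), truck_at(t1,portA)}
  through step 1 (drive(t1,hub,portA)): drop {truck_at(t1,portA)}, keep {in(p4,t1), pkg_at(p1,hub)}, require {truck_at(t1,hub)}
    → {in(p4,t1), pkg_at(p1,hub), truck_at(t1,hub)}

== RESULT ==
["in(p4,t1)", "pkg_at(p1,hub)", "truck_at(t1,hub)"]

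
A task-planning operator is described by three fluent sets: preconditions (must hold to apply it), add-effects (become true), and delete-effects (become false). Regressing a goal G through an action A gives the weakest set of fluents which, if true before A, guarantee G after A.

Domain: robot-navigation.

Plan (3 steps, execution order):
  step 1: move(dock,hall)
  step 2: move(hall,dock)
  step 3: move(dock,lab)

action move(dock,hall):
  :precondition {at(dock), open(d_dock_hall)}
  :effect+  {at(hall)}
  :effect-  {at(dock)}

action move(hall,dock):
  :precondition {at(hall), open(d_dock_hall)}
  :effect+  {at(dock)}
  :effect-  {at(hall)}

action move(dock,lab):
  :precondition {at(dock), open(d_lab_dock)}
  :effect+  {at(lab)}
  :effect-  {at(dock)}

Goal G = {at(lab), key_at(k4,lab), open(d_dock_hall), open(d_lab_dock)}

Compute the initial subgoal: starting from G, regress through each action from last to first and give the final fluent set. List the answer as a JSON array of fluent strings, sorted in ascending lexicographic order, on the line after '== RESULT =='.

Regress step by step:
  through step 3 (move(dock,lab)): drop {at(lab)}, keep {key_at(k4,lab), open(d_dock_hall), open(d_lab_dock)}, require {at(dock), open(d_lab_dock)}
    → {at(dock), key_at(k4,lab), open(d_dock_hall), open(d_lab_dock)}
  through step 2 (move(hall,dock)): drop {at(dock)}, keep {key_at(k4,lab), open(d_dock_hall), open(d_lab_dock)}, require {at(hall), open(d_dock_hall)}
    → {at(hall), key_at(k4,lab), open(d_dock_hall), open(d_lab_dock)}
  through step 1 (move(dock,hall)): drop {at(hall)}, keep {key_at(k4,lab), open(d_dock_hall), open(d_lab_dock)}, require {at(dock), open(d_dock_hall)}
    → {at(dock), key_at(k4,lab), open(d_dock_hall), open(d_lab_dock)}

== RESULT ==
["at(dock)", "key_at(k4,lab)", "open(d_dock_hall)", "open(d_lab_dock)"]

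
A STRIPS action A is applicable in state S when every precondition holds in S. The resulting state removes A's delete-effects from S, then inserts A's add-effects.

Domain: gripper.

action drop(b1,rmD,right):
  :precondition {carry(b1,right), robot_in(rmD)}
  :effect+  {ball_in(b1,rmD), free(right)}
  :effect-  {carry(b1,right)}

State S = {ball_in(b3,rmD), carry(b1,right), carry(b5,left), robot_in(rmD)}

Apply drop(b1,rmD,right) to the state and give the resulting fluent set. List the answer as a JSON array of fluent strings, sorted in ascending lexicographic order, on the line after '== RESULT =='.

Progress:
  pre ⊆ S: {carry(b1,right), robot_in(rmD)} ⊆ S  — applicable
  S \ del = {ball_in(b3,rmD), carry(b5,left), robot_in(rmD)}
  ∪ add   = {ball_in(b1,rmD), ball_in(b3,rmD), carry(b5,left), free(right), robot_in(rmD)}

== RESULT ==
["ball_in(b1,rmD)", "ball_in(b3,rmD)", "carry(b5,left)", "free(right)", "robot_in(rmD)"]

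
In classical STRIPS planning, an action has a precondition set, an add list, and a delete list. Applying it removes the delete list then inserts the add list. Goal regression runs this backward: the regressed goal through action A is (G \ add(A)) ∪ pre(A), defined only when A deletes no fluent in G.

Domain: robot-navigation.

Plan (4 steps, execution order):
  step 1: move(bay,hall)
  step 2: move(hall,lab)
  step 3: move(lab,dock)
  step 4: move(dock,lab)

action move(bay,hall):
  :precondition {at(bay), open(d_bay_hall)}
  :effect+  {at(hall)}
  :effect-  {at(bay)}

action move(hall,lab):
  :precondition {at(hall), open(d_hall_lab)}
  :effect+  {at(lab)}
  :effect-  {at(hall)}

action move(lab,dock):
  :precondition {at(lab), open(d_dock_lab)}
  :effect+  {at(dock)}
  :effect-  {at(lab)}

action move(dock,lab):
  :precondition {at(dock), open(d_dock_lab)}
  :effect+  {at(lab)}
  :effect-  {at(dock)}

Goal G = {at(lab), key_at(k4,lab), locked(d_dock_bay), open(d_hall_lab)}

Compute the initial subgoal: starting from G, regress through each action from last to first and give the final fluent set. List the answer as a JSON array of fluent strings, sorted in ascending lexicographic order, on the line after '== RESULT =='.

Regress step by step:
  through step 4 (move(dock,lab)): drop {at(lab)}, keep {key_at(k4,lab), locked(d_dock_bay), open(d_hall_lab)}, require {at(dock), open(d_dock_lab)}
    → {at(dock), key_at(k4,lab), locked(d_dock_bay), open(d_dock_lab), open(d_hall_lab)}
  through step 3 (move(lab,dock)): drop {at(dock)}, keep {key_at(k4,lab), locked(d_dock_bay), open(d_dock_lab), open(d_hall_lab)}, require {at(lab), open(d_dock_lab)}
    → {at(lab), key_at(k4,lab), locked(d_dock_bay), open(d_dock_lab), open(d_hall_lab)}
  through step 2 (move(hall,lab)): drop {at(lab)}, keep {key_at(k4,lab), locked(d_dock_bay), open(d_dock_lab), open(d_hall_lab)}, require {at(hall), open(d_hall_lab)}
    → {at(hall), key_at(k4,lab), locked(d_dock_bay), open(d_dock_lab), open(d_hall_lab)}
  through step 1 (move(bay,hall)): drop {at(hall)}, keep {key_at(k4,lab), locked(d_dock_bay), open(d_dock_lab), open(d_hall_lab)}, require {at(bay), open(d_bay_hall)}
    → {at(bay), key_at(k4,lab), locked(d_dock_bay), open(d_bay_hall), open(d_dock_lab), open(d_hall_lab)}

== RESULT ==
["at(bay)", "key_at(k4,lab)", "locked(d_dock_bay)", "open(d_bay_hall)", "open(d_dock_lab)", "open(d_hall_lab)"]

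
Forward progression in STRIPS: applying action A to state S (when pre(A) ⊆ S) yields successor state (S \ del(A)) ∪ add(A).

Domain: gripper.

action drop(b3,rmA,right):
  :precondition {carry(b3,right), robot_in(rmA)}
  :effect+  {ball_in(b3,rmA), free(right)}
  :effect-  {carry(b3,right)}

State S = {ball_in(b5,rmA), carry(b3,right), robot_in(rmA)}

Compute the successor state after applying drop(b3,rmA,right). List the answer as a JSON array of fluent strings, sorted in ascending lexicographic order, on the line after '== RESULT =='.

Progress:
  pre ⊆ S: {carry(b3,right), robot_in(rmA)} ⊆ S  — applicable
  S \ del = {ball_in(b5,rmA), robot_in(rmA)}
  ∪ add   = {ball_in(b3,rmA), ball_in(b5,rmA), free(right), robot_in(rmA)}

== RESULT ==
["ball_in(b3,rmA)", "ball_in(b5,rmA)", "free(right)", "robot_in(rmA)"]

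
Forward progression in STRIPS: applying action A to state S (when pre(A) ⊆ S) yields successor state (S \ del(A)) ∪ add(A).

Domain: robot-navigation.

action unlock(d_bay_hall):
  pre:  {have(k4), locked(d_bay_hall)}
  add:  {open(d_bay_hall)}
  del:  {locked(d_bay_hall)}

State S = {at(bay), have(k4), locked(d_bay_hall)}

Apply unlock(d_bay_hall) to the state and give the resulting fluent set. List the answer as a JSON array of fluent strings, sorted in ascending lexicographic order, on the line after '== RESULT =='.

Progress:
  pre ⊆ S: {have(k4), locked(d_bay_hall)} ⊆ S  — applicable
  S \ del = {at(bay), have(k4)}
  ∪ add   = {at(bay), have(k4), open(d_bay_hall)}

== RESULT ==
["at(bay)", "have(k4)", "open(d_bay_hall)"]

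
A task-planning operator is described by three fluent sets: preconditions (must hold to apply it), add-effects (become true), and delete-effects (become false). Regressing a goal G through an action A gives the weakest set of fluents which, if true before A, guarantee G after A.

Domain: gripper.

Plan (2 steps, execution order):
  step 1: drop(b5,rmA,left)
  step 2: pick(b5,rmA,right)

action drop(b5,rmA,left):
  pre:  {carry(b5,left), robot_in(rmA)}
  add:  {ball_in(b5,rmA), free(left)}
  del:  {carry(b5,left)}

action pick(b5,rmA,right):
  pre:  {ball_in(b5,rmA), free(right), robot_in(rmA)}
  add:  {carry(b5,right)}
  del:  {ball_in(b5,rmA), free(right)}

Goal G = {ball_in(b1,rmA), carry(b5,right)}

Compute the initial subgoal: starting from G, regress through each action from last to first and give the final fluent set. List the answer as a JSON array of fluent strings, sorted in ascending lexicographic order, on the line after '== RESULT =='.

Work backward from the goal:
  through step 2 (pick(b5,rmA,right)): drop {carry(b5,right)}, keep {ball_in(b1,rmA)}, require {ball_in(b5,rmA), free(right), robot_in(rmA)}
    → {ball_in(b1,rmA), ball_in(b5,rmA), free(right), robot_in(rmA)}
  through step 1 (drop(b5,rmA,left)): drop {ball_in(b5,rmA)}, keep {ball_in(b1,rmA), free(right), robot_in(rmA)}, require {carry(b5,left), robot_in(rmA)}
    → {ball_in(b1,rmA), carry(b5,left), free(right), robot_in(rmA)}

== RESULT ==
["ball_in(b1,rmA)", "carry(b5,left)", "free(right)", "robot_in(rmA)"]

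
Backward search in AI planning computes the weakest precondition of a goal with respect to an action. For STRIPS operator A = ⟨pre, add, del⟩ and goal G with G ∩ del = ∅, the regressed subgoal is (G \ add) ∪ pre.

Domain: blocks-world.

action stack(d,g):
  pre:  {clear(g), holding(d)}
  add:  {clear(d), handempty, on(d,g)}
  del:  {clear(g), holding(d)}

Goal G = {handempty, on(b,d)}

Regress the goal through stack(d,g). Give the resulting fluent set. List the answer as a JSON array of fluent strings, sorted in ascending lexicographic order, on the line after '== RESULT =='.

Regress:
  G ∩ del = {}  (empty — regression defined)
  G \ add = {handempty, on(b,d)} \ {clear(d), handempty, on(d,g)} = {on(b,d)}
  ∪ pre   = {on(b,d)} ∪ {clear(g), holding(d)}
          = {clear(g), holding(d), on(b,d)}

== RESULT ==
["clear(g)", "holding(d)", "on(b,d)"]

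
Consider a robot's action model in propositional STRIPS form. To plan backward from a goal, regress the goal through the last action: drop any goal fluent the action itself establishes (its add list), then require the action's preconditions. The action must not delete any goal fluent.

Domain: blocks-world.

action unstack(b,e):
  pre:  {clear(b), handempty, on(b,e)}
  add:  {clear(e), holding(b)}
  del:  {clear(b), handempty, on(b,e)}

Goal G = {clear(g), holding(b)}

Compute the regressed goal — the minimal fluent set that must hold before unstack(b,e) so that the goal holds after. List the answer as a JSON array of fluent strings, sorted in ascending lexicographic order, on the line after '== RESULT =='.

Regress:
  G ∩ del = {}  (empty — regression defined)
  G \ add = {clear(g), holding(b)} \ {clear(e), holding(b)} = {clear(g)}
  ∪ pre   = {clear(g)} ∪ {clear(b), handempty, on(b,e)}
          = {clear(b), clear(g), handempty, on(b,e)}

== RESULT ==
["clear(b)", "clear(g)", "handempty", "on(b,e)"]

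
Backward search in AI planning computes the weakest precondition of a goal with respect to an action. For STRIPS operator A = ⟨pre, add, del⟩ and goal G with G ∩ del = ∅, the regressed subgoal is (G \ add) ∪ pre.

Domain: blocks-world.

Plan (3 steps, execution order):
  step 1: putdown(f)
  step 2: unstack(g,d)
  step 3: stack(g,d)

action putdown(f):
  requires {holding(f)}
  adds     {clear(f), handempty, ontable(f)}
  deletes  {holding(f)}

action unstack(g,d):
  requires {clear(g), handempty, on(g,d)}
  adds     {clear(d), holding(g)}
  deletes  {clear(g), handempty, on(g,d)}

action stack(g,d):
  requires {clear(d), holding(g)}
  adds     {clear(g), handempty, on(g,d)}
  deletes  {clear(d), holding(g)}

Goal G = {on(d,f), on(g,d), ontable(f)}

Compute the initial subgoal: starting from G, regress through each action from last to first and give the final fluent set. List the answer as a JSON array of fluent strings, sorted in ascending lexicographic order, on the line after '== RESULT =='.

Regress step by step:
  through step 3 (stack(g,d)): drop {on(g,d)}, keep {on(d,f), ontable(f)}, require {clear(d), holding(g)}
    → {clear(d), holding(g), on(d,f), ontable(f)}
  through step 2 (unstack(g,d)): drop {clear(d), holding(g)}, keep {on(d,f), ontable(f)}, require {clear(g), handempty, on(g,d)}
    → {clear(g), handempty, on(d,f), on(g,d), ontable(f)}
  through step 1 (putdown(f)): drop {handempty, ontable(f)}, keep {clear(g), on(d,f), on(g,d)}, require {holding(f)}
    → {clear(g), holding(f), on(d,f), on(g,d)}

== RESULT ==
["clear(g)", "holding(f)", "on(d,f)", "on(g,d)"]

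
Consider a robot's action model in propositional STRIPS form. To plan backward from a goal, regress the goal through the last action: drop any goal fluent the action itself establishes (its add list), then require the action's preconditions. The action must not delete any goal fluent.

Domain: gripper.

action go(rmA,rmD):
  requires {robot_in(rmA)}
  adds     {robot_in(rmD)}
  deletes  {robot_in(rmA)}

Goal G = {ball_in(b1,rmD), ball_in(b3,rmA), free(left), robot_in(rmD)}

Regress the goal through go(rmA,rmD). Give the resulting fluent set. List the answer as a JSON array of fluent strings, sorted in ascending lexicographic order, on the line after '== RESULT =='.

Compute (G \ add) ∪ pre:
  G ∩ del = {}  (empty — regression defined)
  G \ add = {ball_in(b1,rmD), ball_in(b3,rmA), free(left), robot_in(rmD)} \ {robot_in(rmD)} = {ball_in(b1,rmD), ball_in(b3,rmA), free(left)}
  ∪ pre   = {ball_in(b1,rmD), ball_in(b3,rmA), free(left)} ∪ {robot_in(rmA)}
          = {ball_in(b1,rmD), ball_in(b3,rmA), free(left), robot_in(rmA)}

== RESULT ==
["ball_in(b1,rmD)", "ball_in(b3,rmA)", "free(left)", "robot_in(rmA)"]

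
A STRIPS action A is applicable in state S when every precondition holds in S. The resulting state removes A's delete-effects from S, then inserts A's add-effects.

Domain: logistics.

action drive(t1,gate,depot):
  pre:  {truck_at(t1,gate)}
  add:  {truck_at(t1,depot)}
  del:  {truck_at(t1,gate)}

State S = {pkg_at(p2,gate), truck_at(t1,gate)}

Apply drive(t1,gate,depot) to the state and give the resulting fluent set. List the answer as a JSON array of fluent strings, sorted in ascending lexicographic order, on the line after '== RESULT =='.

Compute (S \ del) ∪ add:
  pre ⊆ S: {truck_at(t1,gate)} ⊆ S  — applicable
  S \ del = {pkg_at(p2,gate)}
  ∪ add   = {pkg_at(p2,gate), truck_at(t1,depot)}

== RESULT ==
["pkg_at(p2,gate)", "truck_at(t1,depot)"]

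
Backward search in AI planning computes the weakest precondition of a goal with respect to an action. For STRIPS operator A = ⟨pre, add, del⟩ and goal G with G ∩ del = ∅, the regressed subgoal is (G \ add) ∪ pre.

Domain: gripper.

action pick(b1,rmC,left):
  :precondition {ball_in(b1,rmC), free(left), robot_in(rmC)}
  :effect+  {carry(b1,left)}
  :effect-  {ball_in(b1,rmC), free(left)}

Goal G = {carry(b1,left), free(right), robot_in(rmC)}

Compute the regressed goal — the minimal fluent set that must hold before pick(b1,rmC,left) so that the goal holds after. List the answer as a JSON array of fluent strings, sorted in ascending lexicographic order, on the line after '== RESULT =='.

Compute (G \ add) ∪ pre:
  G ∩ del = {}  (empty — regression defined)
  G \ add = {carry(b1,left), free(right), robot_in(rmC)} \ {carry(b1,left)} = {free(right), robot_in(rmC)}
  ∪ pre   = {free(right), robot_in(rmC)} ∪ {ball_in(b1,rmC), free(left), robot_in(rmC)}
          = {ball_in(b1,rmC), free(left), free(right), robot_in(rmC)}

== RESULT ==
["ball_in(b1,rmC)", "free(left)", "free(right)", "robot_in(rmC)"]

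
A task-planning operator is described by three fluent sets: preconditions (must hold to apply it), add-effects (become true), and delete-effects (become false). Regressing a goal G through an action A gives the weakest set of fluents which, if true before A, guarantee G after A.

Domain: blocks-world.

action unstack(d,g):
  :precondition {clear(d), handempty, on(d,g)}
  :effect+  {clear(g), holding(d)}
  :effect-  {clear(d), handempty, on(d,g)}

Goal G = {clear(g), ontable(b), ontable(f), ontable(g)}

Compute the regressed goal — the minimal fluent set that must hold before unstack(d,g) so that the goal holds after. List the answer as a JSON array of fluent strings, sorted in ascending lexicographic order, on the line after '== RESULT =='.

Compute (G \ add) ∪ pre:
  G ∩ del = {}  (empty — regression defined)
  G \ add = {clear(g), ontable(b), ontable(f), ontable(g)} \ {clear(g), holding(d)} = {ontable(b), ontable(f), ontable(g)}
  ∪ pre   = {ontable(b), ontable(f), ontable(g)} ∪ {clear(d), handempty, on(d,g)}
          = {clear(d), handempty, on(d,g), ontable(b), ontable(f), ontable(g)}

== RESULT ==
["clear(d)", "handempty", "on(d,g)", "ontable(b)", "ontable(f)", "ontable(g)"]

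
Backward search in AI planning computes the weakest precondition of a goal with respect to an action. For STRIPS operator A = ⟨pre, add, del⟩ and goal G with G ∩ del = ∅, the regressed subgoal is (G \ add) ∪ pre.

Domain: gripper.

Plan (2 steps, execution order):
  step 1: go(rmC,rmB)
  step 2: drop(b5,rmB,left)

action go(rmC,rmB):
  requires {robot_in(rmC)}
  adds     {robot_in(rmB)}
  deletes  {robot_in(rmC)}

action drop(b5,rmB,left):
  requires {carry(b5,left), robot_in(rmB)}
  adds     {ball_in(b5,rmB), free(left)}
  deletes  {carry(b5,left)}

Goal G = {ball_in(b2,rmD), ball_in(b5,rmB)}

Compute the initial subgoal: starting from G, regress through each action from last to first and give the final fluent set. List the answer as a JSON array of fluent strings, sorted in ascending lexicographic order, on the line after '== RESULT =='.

Regress step by step:
  through step 2 (drop(b5,rmB,left)): drop {ball_in(b5,rmB)}, keep {ball_in(b2,rmD)}, require {carry(b5,left), robot_in(rmB)}
    → {ball_in(b2,rmD), carry(b5,left), robot_in(rmB)}
  through step 1 (go(rmC,rmB)): drop {robot_in(rmB)}, keep {ball_in(b2,rmD), carry(b5,left)}, require {robot_in(rmC)}
    → {ball_in(b2,rmD), carry(b5,left), robot_in(rmC)}

== RESULT ==
["ball_in(b2,rmD)", "carry(b5,left)", "robot_in(rmC)"]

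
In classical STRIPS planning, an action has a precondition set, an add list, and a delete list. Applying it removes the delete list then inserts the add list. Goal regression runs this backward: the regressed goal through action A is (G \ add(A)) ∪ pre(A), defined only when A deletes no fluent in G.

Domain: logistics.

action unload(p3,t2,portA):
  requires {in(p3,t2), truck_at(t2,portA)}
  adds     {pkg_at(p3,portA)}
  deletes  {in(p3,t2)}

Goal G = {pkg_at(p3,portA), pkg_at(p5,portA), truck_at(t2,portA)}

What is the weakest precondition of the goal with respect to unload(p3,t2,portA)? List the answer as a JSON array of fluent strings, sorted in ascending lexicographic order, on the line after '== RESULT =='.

Compute (G \ add) ∪ pre:
  G ∩ del = {}  (empty — regression defined)
  G \ add = {pkg_at(p3,portA), pkg_at(p5,portA), truck_at(t2,portA)} \ {pkg_at(p3,portA)} = {pkg_at(p5,portA), truck_at(t2,portA)}
  ∪ pre   = {pkg_at(p5,portA), truck_at(t2,portA)} ∪ {in(p3,t2), truck_at(t2,portA)}
          = {in(p3,t2), pkg_at(p5,portA), truck_at(t2,portA)}

== RESULT ==
["in(p3,t2)", "pkg_at(p5,portA)", "truck_at(t2,portA)"]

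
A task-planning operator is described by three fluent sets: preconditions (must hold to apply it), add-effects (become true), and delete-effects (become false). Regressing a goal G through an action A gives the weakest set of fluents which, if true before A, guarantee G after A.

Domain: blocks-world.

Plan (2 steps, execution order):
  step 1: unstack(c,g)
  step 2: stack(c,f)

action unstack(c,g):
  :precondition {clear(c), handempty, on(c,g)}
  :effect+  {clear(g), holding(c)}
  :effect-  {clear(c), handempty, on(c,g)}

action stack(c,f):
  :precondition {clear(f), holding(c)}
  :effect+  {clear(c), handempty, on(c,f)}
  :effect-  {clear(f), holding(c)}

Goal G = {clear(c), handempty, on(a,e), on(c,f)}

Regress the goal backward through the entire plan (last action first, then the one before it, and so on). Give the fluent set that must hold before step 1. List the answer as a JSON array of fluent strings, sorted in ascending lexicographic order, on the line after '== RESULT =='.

Regress step by step:
  through step 2 (stack(c,f)): drop {clear(c), handempty, on(c,f)}, keep {on(a,e)}, require {clear(f), holding(c)}
    → {clear(f), holding(c), on(a,e)}
  through step 1 (unstack(c,g)): drop {holding(c)}, keep {clear(f), on(a,e)}, require {clear(c), handempty, on(c,g)}
    → {clear(c), clear(f), handempty, on(a,e), on(c,g)}

== RESULT ==
["clear(c)", "clear(f)", "handempty", "on(a,e)", "on(c,g)"]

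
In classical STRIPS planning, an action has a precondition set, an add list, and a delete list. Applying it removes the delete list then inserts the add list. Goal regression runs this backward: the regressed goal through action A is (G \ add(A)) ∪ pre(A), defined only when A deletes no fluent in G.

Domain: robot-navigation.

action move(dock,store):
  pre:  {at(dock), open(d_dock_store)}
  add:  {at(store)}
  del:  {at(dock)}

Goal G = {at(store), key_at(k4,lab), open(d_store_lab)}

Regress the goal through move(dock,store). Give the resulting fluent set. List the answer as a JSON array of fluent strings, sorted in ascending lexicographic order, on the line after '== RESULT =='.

Regress:
  G ∩ del = {}  (empty — regression defined)
  G \ add = {at(store), key_at(k4,lab), open(d_store_lab)} \ {at(store)} = {key_at(k4,lab), open(d_store_lab)}
  ∪ pre   = {key_at(k4,lab), open(d_store_lab)} ∪ {at(dock), open(d_dock_store)}
          = {at(dock), key_at(k4,lab), open(d_dock_store), open(d_store_lab)}

== RESULT ==
["at(dock)", "key_at(k4,lab)", "open(d_dock_store)", "open(d_store_lab)"]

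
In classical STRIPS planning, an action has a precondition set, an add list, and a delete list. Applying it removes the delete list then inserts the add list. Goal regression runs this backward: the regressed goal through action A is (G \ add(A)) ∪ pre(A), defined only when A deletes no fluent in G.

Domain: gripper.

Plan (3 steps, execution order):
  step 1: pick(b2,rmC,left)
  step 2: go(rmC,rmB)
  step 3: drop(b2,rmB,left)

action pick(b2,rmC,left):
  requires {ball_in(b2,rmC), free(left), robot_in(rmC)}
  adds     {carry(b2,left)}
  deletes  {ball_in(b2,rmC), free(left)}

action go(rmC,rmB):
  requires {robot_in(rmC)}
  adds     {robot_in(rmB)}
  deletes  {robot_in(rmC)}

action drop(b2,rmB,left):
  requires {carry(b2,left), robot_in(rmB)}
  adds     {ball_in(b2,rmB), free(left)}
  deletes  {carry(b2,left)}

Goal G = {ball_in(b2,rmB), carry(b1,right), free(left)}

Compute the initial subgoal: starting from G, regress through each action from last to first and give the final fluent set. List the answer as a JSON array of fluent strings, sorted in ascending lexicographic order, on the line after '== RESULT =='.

Work backward from the goal:
  through step 3 (drop(b2,rmB,left)): drop {ball_in(b2,rmB), free(left)}, keep {carry(b1,right)}, require {carry(b2,left), robot_in(rmB)}
    → {carry(b1,right), carry(b2,left), robot_in(rmB)}
  through step 2 (go(rmC,rmB)): drop {robot_in(rmB)}, keep {carry(b1,right), carry(b2,left)}, require {robot_in(rmC)}
    → {carry(b1,right), carry(b2,left), robot_in(rmC)}
  through step 1 (pick(b2,rmC,left)): drop {carry(b2,left)}, keep {carry(b1,right), robot_in(rmC)}, require {ball_in(b2,rmC), free(left), robot_in(rmC)}
    → {ball_in(b2,rmC), carry(b1,right), free(left), robot_in(rmC)}

== RESULT ==
["ball_in(b2,rmC)", "carry(b1,right)", "free(left)", "robot_in(rmC)"]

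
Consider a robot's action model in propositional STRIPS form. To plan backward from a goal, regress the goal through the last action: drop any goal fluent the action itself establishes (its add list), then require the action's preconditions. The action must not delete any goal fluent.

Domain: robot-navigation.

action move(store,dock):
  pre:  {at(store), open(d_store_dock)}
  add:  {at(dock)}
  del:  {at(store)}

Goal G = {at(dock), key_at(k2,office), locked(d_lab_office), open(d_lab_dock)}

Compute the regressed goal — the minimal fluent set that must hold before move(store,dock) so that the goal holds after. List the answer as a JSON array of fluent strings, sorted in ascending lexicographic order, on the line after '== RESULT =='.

Compute (G \ add) ∪ pre:
  G ∩ del = {}  (empty — regression defined)
  G \ add = {at(dock), key_at(k2,office), locked(d_lab_office), open(d_lab_dock)} \ {at(dock)} = {key_at(k2,office), locked(d_lab_office), open(d_lab_dock)}
  ∪ pre   = {key_at(k2,office), locked(d_lab_office), open(d_lab_dock)} ∪ {at(store), open(d_store_dock)}
          = {at(store), key_at(k2,office), locked(d_lab_office), open(d_lab_dock), open(d_store_dock)}

== RESULT ==
["at(store)", "key_at(k2,office)", "locked(d_lab_office)", "open(d_lab_dock)", "open(d_store_dock)"]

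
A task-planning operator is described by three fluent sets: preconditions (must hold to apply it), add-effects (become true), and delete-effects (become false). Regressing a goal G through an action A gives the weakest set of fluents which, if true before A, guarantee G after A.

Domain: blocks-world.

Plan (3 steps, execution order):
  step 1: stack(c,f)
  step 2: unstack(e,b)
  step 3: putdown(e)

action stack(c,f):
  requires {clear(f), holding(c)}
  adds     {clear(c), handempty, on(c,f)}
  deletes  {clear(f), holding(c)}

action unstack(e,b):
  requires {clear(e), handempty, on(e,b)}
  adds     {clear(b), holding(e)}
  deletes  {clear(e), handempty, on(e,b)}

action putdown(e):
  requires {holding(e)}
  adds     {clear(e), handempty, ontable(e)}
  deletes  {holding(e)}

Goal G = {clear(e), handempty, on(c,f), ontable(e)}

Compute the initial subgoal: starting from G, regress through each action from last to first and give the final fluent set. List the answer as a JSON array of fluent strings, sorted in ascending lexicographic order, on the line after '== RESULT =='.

Regress step by step:
  through step 3 (putdown(e)): drop {clear(e), handempty, ontable(e)}, keep {on(c,f)}, require {holding(e)}
    → {holding(e), on(c,f)}
  through step 2 (unstack(e,b)): drop {holding(e)}, keep {on(c,f)}, require {clear(e), handempty, on(e,b)}
    → {clear(e), handempty, on(c,f), on(e,b)}
  through step 1 (stack(c,f)): drop {handempty, on(c,f)}, keep {clear(e), on(e,b)}, require {clear(f), holding(c)}
    → {clear(e), clear(f), holding(c), on(e,b)}

== RESULT ==
["clear(e)", "clear(f)", "holding(c)", "on(e,b)"]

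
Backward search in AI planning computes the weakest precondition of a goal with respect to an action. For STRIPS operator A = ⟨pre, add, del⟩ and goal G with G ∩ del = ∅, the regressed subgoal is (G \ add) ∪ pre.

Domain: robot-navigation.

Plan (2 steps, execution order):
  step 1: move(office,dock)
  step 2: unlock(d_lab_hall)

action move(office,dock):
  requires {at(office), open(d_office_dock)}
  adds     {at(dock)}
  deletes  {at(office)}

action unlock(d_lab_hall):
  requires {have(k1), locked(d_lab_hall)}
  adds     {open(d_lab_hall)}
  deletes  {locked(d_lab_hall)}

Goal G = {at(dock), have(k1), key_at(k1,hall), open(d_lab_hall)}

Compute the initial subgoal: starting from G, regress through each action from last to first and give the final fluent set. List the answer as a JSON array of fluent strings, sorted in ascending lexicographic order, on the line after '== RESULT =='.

Regress step by step:
  through step 2 (unlock(d_lab_hall)): drop {open(d_lab_hall)}, keep {at(dock), have(k1), key_at(k1,hall)}, require {have(k1), locked(d_lab_hall)}
    → {at(dock), have(k1), key_at(k1,hall), locked(d_lab_hall)}
  through step 1 (move(office,dock)): drop {at(dock)}, keep {have(k1), key_at(k1,hall), locked(d_lab_hall)}, require {at(office), open(d_office_dock)}
    → {at(office), have(k1), key_at(k1,hall), locked(d_lab_hall), open(d_office_dock)}

== RESULT ==
["at(office)", "have(k1)", "key_at(k1,hall)", "locked(d_lab_hall)", "open(d_office_dock)"]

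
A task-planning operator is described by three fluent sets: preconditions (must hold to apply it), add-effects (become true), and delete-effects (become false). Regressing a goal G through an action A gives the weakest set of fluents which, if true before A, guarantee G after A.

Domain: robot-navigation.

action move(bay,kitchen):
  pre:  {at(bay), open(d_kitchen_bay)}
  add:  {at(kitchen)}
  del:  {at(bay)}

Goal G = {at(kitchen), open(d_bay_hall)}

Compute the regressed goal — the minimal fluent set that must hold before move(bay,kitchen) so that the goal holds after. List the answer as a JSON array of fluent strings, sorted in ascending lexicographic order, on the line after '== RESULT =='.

Compute (G \ add) ∪ pre:
  G ∩ del = {}  (empty — regression defined)
  G \ add = {at(kitchen), open(d_bay_hall)} \ {at(kitchen)} = {open(d_bay_hall)}
  ∪ pre   = {open(d_bay_hall)} ∪ {at(bay), open(d_kitchen_bay)}
          = {at(bay), open(d_bay_hall), open(d_kitchen_bay)}

== RESULT ==
["at(bay)", "open(d_bay_hall)", "open(d_kitchen_bay)"]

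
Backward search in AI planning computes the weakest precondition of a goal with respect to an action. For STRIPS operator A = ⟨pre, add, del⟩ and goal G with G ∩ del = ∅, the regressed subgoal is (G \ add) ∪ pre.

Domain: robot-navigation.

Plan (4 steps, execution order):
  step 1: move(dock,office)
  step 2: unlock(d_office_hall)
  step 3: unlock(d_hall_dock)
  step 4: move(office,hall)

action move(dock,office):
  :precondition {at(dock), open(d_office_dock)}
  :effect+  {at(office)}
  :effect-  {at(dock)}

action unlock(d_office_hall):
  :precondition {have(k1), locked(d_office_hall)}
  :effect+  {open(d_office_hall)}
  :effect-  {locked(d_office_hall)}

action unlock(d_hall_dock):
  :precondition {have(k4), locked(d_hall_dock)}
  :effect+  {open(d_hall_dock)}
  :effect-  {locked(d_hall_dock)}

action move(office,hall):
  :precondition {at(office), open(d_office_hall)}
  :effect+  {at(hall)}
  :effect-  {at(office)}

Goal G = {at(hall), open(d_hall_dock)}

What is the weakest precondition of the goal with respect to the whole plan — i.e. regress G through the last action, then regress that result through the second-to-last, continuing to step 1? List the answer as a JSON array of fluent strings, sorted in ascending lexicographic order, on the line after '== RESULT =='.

Work backward from the goal:
  through step 4 (move(office,hall)): drop {at(hall)}, keep {open(d_hall_dock)}, require {at(office), open(d_office_hall)}
    → {at(office), open(d_hall_dock), open(d_office_hall)}
  through step 3 (unlock(d_hall_dock)): drop {open(d_hall_dock)}, keep {at(office), open(d_office_hall)}, require {have(k4), locked(d_hall_dock)}
    → {at(office), have(k4), locked(d_hall_dock), open(d_office_hall)}
  through step 2 (unlock(d_office_hall)): drop {open(d_office_hall)}, keep {at(office), have(k4), locked(d_hall_dock)}, require {have(k1), locked(d_office_hall)}
    → {at(office), have(k1), have(k4), locked(d_hall_dock), locked(d_office_hall)}
  through step 1 (move(dock,office)): drop {at(office)}, keep {have(k1), have(k4), locked(d_hall_dock), locked(d_office_hall)}, require {at(dock), open(d_office_dock)}
    → {at(dock), have(k1), have(k4), locked(d_hall_dock), locked(d_office_hall), open(d_office_dock)}

== RESULT ==
["at(dock)", "have(k1)", "have(k4)", "locked(d_hall_dock)", "locked(d_office_hall)", "open(d_office_dock)"]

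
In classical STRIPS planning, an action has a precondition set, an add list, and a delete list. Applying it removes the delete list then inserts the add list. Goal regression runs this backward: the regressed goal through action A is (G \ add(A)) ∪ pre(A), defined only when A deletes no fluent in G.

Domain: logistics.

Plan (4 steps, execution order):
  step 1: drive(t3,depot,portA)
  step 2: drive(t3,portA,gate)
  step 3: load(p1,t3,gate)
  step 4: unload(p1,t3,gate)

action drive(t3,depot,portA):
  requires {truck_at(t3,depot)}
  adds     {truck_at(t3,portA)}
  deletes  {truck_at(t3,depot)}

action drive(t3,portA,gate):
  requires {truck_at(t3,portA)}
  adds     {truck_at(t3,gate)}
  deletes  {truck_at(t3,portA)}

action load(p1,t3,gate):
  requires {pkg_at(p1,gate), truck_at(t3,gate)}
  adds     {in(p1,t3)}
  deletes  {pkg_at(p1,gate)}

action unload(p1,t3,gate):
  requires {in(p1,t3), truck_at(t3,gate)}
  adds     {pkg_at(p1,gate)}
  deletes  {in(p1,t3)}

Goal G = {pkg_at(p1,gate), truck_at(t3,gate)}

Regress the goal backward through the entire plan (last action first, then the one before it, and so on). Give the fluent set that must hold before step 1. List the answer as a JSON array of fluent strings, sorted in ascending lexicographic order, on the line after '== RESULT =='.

Work backward from the goal:
  through step 4 (unload(p1,t3,gate)): drop {pkg_at(p1,gate)}, keep {truck_at(t3,gate)}, require {in(p1,t3), truck_at(t3,gate)}
    → {in(p1,t3), truck_at(t3,gate)}
  through step 3 (load(p1,t3,gate)): drop {in(p1,t3)}, keep {truck_at(t3,gate)}, require {pkg_at(p1,gate), truck_at(t3,gate)}
    → {pkg_at(p1,gate), truck_at(t3,gate)}
  through step 2 (drive(t3,portA,gate)): drop {truck_at(t3,gate)}, keep {pkg_at(p1,gate)}, require {truck_at(t3,portA)}
    → {pkg_at(p1,gate), truck_at(t3,portA)}
  through step 1 (drive(t3,depot,portA)): drop {truck_at(t3,portA)}, keep {pkg_at(p1,gate)}, require {truck_at(t3,depot)}
    → {pkg_at(p1,gate), truck_at(t3,depot)}

== RESULT ==
["pkg_at(p1,gate)", "truck_at(t3,depot)"]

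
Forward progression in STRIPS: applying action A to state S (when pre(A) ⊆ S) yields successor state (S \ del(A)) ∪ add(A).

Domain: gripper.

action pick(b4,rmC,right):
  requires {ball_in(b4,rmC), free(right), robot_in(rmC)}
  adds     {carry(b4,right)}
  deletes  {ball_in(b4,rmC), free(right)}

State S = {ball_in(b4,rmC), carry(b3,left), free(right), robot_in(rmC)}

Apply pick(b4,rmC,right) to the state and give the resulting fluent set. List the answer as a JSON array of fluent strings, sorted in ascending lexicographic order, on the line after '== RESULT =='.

Compute (S \ del) ∪ add:
  pre ⊆ S: {ball_in(b4,rmC), free(right), robot_in(rmC)} ⊆ S  — applicable
  S \ del = {carry(b3,left), robot_in(rmC)}
  ∪ add   = {carry(b3,left), carry(b4,right), robot_in(rmC)}

== RESULT ==
["carry(b3,left)", "carry(b4,right)", "robot_in(rmC)"]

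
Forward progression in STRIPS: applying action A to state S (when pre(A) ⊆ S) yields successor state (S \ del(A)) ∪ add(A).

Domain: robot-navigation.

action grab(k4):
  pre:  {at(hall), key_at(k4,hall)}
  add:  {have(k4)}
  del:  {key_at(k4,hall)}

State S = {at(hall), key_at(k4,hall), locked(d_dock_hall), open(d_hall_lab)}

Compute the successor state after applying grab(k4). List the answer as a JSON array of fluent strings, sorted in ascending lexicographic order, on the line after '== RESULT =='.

Compute (S \ del) ∪ add:
  pre ⊆ S: {at(hall), key_at(k4,hall)} ⊆ S  — applicable
  S \ del = {at(hall), locked(d_dock_hall), open(d_hall_lab)}
  ∪ add   = {at(hall), have(k4), locked(d_dock_hall), open(d_hall_lab)}

== RESULT ==
["at(hall)", "have(k4)", "locked(d_dock_hall)", "open(d_hall_lab)"]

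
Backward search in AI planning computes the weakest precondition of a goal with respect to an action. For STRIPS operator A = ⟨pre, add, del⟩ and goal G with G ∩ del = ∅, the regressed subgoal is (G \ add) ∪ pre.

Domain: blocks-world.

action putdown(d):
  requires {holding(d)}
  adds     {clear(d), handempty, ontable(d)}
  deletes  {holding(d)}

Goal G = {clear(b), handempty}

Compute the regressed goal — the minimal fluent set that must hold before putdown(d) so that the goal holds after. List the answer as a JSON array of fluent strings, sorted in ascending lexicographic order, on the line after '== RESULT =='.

Regress:
  G ∩ del = {}  (empty — regression defined)
  G \ add = {clear(b), handempty} \ {clear(d), handempty, ontable(d)} = {clear(b)}
  ∪ pre   = {clear(b)} ∪ {holding(d)}
          = {clear(b), holding(d)}

== RESULT ==
["clear(b)", "holding(d)"]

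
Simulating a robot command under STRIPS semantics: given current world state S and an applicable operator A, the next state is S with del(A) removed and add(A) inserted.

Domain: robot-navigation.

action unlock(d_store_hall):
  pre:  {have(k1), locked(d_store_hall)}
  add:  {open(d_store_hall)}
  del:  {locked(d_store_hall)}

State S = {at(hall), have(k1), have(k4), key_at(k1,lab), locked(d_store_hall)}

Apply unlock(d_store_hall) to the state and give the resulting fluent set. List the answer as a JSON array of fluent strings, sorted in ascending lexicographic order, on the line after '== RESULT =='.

Progress:
  pre ⊆ S: {have(k1), locked(d_store_hall)} ⊆ S  — applicable
  S \ del = {at(hall), have(k1), have(k4), key_at(k1,lab)}
  ∪ add   = {at(hall), have(k1), have(k4), key_at(k1,lab), open(d_store_hall)}

== RESULT ==
["at(hall)", "have(k1)", "have(k4)", "key_at(k1,lab)", "open(d_store_hall)"]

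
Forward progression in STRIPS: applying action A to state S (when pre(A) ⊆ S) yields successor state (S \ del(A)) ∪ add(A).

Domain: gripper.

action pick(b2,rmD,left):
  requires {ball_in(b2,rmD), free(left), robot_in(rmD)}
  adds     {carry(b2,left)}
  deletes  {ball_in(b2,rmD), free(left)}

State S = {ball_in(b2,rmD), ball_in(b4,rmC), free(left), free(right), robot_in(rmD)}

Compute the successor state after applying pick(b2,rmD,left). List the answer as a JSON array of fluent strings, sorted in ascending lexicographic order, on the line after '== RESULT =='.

Compute (S \ del) ∪ add:
  pre ⊆ S: {ball_in(b2,rmD), free(left), robot_in(rmD)} ⊆ S  — applicable
  S \ del = {ball_in(b4,rmC), free(right), robot_in(rmD)}
  ∪ add   = {ball_in(b4,rmC), carry(b2,left), free(right), robot_in(rmD)}

== RESULT ==
["ball_in(b4,rmC)", "carry(b2,left)", "free(right)", "robot_in(rmD)"]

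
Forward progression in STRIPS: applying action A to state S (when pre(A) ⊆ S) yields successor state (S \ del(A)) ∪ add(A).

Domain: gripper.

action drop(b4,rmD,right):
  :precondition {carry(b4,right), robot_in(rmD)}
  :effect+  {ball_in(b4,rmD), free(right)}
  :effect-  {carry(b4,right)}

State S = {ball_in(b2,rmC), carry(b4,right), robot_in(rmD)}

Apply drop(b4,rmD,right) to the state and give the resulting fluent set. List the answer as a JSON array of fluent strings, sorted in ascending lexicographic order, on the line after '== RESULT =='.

Compute (S \ del) ∪ add:
  pre ⊆ S: {carry(b4,right), robot_in(rmD)} ⊆ S  — applicable
  S \ del = {ball_in(b2,rmC), robot_in(rmD)}
  ∪ add   = {ball_in(b2,rmC), ball_in(b4,rmD), free(right), robot_in(rmD)}

== RESULT ==
["ball_in(b2,rmC)", "ball_in(b4,rmD)", "free(right)", "robot_in(rmD)"]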